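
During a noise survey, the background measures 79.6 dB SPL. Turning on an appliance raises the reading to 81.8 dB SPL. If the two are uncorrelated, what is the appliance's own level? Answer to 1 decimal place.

77.8 dB SPL

Background correction is a power subtraction:
L_src = 10·log₁₀(10^(81.8/10) − 10^(79.6/10)) = 10·log₁₀(60160000) = 77.8 dB SPL.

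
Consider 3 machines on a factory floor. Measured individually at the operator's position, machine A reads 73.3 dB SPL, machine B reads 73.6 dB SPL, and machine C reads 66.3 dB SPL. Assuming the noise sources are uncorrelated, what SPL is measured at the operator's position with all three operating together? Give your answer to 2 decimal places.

Incoherent sources sum as intensities:
L_total = 10·log₁₀(10^(73.3/10) + 10^(73.6/10) + 10^(66.3/10)) = 10·log₁₀(48550000) = 76.86 dB SPL.

76.86 dB SPL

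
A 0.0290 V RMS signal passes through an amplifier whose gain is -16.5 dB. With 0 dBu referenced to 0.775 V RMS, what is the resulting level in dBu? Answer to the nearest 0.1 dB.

-45.0 dBu

Input level: 20·log₁₀(0.0290/0.775) = -28.54 dBu.
Output: -28.54 − 16.5 = -45.0 dBu.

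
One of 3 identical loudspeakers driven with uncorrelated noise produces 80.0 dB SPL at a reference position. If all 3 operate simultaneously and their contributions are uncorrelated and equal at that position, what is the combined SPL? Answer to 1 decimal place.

3 equal incoherent sources raise the level by 10·log₁₀(3) = 4.77 dB.
L_total = 80.0 + 4.77 = 84.8 dB SPL.

84.8 dB SPL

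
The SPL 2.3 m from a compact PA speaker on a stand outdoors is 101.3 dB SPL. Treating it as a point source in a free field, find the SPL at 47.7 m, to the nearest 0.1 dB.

For a point source in a free field, ΔL = −20·log₁₀(d₂/d₁).
ΔL = −20·log₁₀(47.7/2.3) = -26.34 dB, so L₂ = 101.3 + (-26.34) = 75.0 dB SPL.

75.0 dB SPL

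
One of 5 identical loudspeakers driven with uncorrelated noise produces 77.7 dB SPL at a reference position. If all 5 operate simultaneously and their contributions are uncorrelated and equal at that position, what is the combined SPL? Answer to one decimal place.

84.7 dB SPL

5 equal incoherent sources raise the level by 10·log₁₀(5) = 6.99 dB.
L_total = 77.7 + 6.99 = 84.7 dB SPL.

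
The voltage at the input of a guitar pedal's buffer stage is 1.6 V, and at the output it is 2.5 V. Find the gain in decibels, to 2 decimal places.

3.88 dB

For a voltage ratio, dB = 20·log₁₀(V₂/V₁).
20·log₁₀(2.5/1.6) = 20·log₁₀(1.562) = 3.88 dB.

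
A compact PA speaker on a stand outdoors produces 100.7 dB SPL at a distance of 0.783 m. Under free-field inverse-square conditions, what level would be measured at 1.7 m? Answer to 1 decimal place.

94.0 dB SPL

Inverse-square spreading gives ΔL = −20·log₁₀(d₂/d₁).
ΔL = −20·log₁₀(1.7/0.783) = -6.73 dB, so L₂ = 100.7 + (-6.73) = 94.0 dB SPL.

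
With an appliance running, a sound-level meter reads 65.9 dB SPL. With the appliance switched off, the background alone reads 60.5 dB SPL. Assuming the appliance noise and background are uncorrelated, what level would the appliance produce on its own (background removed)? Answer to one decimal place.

64.4 dB SPL

Remove the background by subtracting linear intensities:
L_src = 10·log₁₀(10^(65.9/10) − 10^(60.5/10)) = 10·log₁₀(2768000) = 64.4 dB SPL.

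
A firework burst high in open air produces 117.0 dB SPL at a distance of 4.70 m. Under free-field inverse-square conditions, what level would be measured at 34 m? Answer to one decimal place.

Inverse-square spreading gives ΔL = −20·log₁₀(d₂/d₁).
ΔL = −20·log₁₀(34/4.70) = -17.19 dB, so L₂ = 117.0 + (-17.19) = 99.8 dB SPL.

99.8 dB SPL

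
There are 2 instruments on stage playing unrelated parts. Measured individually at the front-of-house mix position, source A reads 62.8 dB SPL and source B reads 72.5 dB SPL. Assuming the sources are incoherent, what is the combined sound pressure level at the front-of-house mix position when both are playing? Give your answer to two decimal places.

Uncorrelated sources add in intensity (power), not in dB.
L_total = 10·log₁₀(10^(62.8/10) + 10^(72.5/10)) = 10·log₁₀(19690000) = 72.94 dB SPL.

72.94 dB SPL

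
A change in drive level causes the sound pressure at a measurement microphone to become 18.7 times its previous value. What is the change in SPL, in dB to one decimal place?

Sound pressure is an amplitude quantity: ΔL = 20·log₁₀(p₂/p₁).
20·log₁₀(18.7) = 25.4 dB.

25.4 dB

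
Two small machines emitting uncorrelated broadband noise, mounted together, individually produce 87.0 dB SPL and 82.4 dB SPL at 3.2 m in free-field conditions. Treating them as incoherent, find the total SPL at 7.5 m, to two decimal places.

80.89 dB SPL

Combined at 3.2 m: 10·log₁₀(10^(87.0/10)+10^(82.4/10)) = 88.293 dB SPL.
Then apply −20·log₁₀(7.5/3.2) = -7.398 dB → 80.89 dB SPL.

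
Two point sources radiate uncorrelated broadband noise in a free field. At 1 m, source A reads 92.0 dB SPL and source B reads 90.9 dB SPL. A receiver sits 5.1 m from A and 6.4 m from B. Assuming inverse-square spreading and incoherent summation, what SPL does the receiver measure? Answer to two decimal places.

79.59 dB SPL

At the listener: L_A = 92.0 − 20·log₁₀(5.1) = 77.849 dB; L_B = 90.9 − 20·log₁₀(6.4) = 74.776 dB.
Combined: 10·log₁₀(10^(77.849/10)+10^(74.776/10)) = 79.59 dB SPL.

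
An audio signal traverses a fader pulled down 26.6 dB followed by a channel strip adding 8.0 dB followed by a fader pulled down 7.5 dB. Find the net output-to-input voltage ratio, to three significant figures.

0.0495

Net gain = (−26.6) + 8.0 + (−7.5) = -26.1 dB.
Voltage ratio = 10^(-26.1/20) = 0.0495.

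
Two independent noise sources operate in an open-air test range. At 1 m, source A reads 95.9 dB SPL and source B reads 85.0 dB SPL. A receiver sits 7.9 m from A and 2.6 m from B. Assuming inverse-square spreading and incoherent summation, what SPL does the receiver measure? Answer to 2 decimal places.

At the listener: L_A = 95.9 − 20·log₁₀(7.9) = 77.947 dB; L_B = 85.0 − 20·log₁₀(2.6) = 76.701 dB.
Combined: 10·log₁₀(10^(77.947/10)+10^(76.701/10)) = 80.38 dB SPL.

80.38 dB SPL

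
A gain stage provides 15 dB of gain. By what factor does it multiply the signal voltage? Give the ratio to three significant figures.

Voltage ratio = 10^(dB/20).
10^(15/20) = 10^(0.7500) = 5.62.

5.62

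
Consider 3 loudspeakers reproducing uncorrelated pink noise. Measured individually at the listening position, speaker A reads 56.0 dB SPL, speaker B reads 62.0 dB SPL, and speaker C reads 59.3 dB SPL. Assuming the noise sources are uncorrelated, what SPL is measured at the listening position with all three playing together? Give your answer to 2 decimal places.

64.52 dB SPL

Add the sources as powers (linear), then convert back to dB:
L_total = 10·log₁₀(10^(56.0/10) + 10^(62.0/10) + 10^(59.3/10)) = 10·log₁₀(2834000) = 64.52 dB SPL.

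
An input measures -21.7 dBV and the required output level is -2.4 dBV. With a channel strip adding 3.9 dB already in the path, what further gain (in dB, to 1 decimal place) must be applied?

The required make-up gain is the shortfall in the dB sum.
G = -2.4 − (-21.7) − 3.9 = 15.4 dB.

15.4 dB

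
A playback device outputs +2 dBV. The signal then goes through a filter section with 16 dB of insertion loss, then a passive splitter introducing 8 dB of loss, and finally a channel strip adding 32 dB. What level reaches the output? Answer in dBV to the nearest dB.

In dB, series stages simply add:
+2 − 16 − 8 + 32 = +10 dBV.

+10 dBV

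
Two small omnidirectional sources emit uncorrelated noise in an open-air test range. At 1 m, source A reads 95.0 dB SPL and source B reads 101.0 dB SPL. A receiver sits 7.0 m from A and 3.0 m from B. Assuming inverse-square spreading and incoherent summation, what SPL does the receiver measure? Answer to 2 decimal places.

At the listener: L_A = 95.0 − 20·log₁₀(7.0) = 78.098 dB; L_B = 101.0 − 20·log₁₀(3.0) = 91.458 dB.
Combined: 10·log₁₀(10^(78.098/10)+10^(91.458/10)) = 91.65 dB SPL.

91.65 dB SPL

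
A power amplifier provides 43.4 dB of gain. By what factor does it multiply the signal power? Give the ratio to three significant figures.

Power ratio = 10^(dB/10).
10^(43.4/10) = 10^(4.340) = 21900.

21900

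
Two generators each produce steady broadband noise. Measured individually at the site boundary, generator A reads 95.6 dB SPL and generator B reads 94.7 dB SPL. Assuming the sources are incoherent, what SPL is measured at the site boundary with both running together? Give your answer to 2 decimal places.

98.18 dB SPL

Incoherent sources sum as intensities:
L_total = 10·log₁₀(10^(95.6/10) + 10^(94.7/10)) = 10·log₁₀(6582000000) = 98.18 dB SPL.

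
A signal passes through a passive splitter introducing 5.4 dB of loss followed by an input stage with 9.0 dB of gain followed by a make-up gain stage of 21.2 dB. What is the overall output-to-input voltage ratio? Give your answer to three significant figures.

17.4

Net gain = (−5.4) + 9.0 + 21.2 = 24.8 dB.
Voltage ratio = 10^(24.8/20) = 17.4.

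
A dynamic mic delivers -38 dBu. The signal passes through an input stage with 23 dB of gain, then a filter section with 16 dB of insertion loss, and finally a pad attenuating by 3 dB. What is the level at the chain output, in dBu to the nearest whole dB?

In dB, series stages simply add:
-38 + 23 − 16 − 3 = -34 dBu.

-34 dBu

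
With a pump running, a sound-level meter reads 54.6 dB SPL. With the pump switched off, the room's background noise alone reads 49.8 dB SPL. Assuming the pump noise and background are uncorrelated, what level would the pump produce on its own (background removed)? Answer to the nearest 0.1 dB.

52.9 dB SPL

Subtract intensities: L_src = 10·log₁₀(10^(L_total/10) − 10^(L_bg/10)).
L_src = 10·log₁₀(10^(54.6/10) − 10^(49.8/10)) = 10·log₁₀(192900) = 52.9 dB SPL.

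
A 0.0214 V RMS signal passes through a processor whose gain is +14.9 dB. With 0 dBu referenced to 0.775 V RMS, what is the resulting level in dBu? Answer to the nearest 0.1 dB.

Input level: 20·log₁₀(0.0214/0.775) = -31.18 dBu.
Output: -31.18 + 14.9 = -16.3 dBu.

-16.3 dBu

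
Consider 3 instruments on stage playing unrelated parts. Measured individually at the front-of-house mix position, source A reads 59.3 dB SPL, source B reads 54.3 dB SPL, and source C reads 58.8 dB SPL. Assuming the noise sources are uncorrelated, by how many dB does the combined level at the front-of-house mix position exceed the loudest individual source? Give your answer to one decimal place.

3.4 dB

Incoherent sources sum as intensities:
L_total = 10·log₁₀(10^(59.3/10) + 10^(54.3/10) + 10^(58.8/10)) = 62.74 dB SPL.
Excess over the loudest (59.3 dB): 62.74 − 59.3 = 3.4 dB.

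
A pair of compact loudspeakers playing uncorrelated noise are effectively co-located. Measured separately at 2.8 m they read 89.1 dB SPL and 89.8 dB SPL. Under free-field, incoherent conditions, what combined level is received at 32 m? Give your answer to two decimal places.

71.31 dB SPL

Combined at 2.8 m: 10·log₁₀(10^(89.1/10)+10^(89.8/10)) = 92.474 dB SPL.
Then apply −20·log₁₀(32/2.8) = -21.160 dB → 71.31 dB SPL.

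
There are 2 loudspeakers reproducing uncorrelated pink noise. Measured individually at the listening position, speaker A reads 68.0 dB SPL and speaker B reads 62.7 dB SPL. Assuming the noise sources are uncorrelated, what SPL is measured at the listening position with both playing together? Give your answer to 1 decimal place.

Add the sources as powers (linear), then convert back to dB:
L_total = 10·log₁₀(10^(68.0/10) + 10^(62.7/10)) = 10·log₁₀(8172000) = 69.1 dB SPL.

69.1 dB SPL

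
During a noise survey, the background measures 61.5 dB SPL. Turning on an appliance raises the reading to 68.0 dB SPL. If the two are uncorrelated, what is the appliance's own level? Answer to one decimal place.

66.9 dB SPL

Background correction is a power subtraction:
L_src = 10·log₁₀(10^(68.0/10) − 10^(61.5/10)) = 10·log₁₀(4897000) = 66.9 dB SPL.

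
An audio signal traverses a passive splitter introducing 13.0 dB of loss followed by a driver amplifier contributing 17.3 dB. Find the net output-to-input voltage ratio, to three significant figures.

1.64

Net gain = (−13.0) + 17.3 = 4.3 dB.
Voltage ratio = 10^(4.3/20) = 1.64.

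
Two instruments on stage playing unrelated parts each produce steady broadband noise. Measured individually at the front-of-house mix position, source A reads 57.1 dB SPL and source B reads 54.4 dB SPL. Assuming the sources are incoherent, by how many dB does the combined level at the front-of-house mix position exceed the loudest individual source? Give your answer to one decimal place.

Add the sources as powers (linear), then convert back to dB:
L_total = 10·log₁₀(10^(57.1/10) + 10^(54.4/10)) = 58.97 dB SPL.
Excess over the loudest (57.1 dB): 58.97 − 57.1 = 1.9 dB.

1.9 dB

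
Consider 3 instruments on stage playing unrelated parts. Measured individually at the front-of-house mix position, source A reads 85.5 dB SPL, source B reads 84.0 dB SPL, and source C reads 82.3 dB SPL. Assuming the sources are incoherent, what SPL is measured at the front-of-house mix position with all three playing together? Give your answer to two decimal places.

Uncorrelated sources add in intensity (power), not in dB.
L_total = 10·log₁₀(10^(85.5/10) + 10^(84.0/10) + 10^(82.3/10)) = 10·log₁₀(775800000) = 88.90 dB SPL.

88.90 dB SPL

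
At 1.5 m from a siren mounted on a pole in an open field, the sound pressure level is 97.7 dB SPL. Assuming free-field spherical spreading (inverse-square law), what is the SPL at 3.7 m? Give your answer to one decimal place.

89.9 dB SPL

Inverse-square spreading gives ΔL = −20·log₁₀(d₂/d₁).
ΔL = −20·log₁₀(3.7/1.5) = -7.84 dB, so L₂ = 97.7 + (-7.84) = 89.9 dB SPL.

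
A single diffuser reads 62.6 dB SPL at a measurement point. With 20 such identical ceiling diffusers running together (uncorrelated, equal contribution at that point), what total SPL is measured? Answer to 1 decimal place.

75.6 dB SPL

20 equal incoherent sources raise the level by 10·log₁₀(20) = 13.01 dB.
L_total = 62.6 + 13.01 = 75.6 dB SPL.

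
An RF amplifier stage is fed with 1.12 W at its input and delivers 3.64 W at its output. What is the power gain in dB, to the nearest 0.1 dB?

For a power ratio, dB = 10·log₁₀(P₂/P₁).
10·log₁₀(3.64/1.12) = 10·log₁₀(3.250) = 5.1 dB.

5.1 dB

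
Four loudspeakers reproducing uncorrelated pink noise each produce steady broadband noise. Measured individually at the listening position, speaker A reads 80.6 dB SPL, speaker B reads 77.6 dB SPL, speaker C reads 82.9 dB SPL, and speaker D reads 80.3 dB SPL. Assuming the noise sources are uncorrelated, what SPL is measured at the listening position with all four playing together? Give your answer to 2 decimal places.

86.76 dB SPL

Incoherent sources sum as intensities:
L_total = 10·log₁₀(10^(80.6/10) + 10^(77.6/10) + 10^(82.9/10) + 10^(80.3/10)) = 10·log₁₀(474500000) = 86.76 dB SPL.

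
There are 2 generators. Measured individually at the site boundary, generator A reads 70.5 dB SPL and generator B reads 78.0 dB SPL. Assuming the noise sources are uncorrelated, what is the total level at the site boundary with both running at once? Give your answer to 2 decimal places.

Uncorrelated sources add in intensity (power), not in dB.
L_total = 10·log₁₀(10^(70.5/10) + 10^(78.0/10)) = 10·log₁₀(74320000) = 78.71 dB SPL.

78.71 dB SPL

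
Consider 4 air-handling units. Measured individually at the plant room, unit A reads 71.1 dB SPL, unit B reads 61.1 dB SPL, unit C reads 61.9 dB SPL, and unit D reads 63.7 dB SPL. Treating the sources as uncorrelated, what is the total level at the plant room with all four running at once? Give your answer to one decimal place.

72.6 dB SPL

Incoherent sources sum as intensities:
L_total = 10·log₁₀(10^(71.1/10) + 10^(61.1/10) + 10^(61.9/10) + 10^(63.7/10)) = 10·log₁₀(18060000) = 72.6 dB SPL.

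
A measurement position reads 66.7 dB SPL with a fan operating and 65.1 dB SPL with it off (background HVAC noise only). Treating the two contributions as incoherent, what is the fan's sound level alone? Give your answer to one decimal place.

Background correction is a power subtraction:
L_src = 10·log₁₀(10^(66.7/10) − 10^(65.1/10)) = 10·log₁₀(1441000) = 61.6 dB SPL.

61.6 dB SPL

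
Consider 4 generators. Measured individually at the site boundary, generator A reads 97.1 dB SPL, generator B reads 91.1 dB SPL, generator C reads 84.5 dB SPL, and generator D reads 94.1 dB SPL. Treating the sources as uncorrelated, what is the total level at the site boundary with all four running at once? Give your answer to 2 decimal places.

Incoherent sources sum as intensities:
L_total = 10·log₁₀(10^(97.1/10) + 10^(91.1/10) + 10^(84.5/10) + 10^(94.1/10)) = 10·log₁₀(9269000000) = 99.67 dB SPL.

99.67 dB SPL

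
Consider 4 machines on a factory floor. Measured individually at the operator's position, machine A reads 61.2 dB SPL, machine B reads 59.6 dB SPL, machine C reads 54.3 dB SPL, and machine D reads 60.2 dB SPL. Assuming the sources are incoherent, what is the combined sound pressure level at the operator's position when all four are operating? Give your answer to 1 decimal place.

65.5 dB SPL

Uncorrelated sources add in intensity (power), not in dB.
L_total = 10·log₁₀(10^(61.2/10) + 10^(59.6/10) + 10^(54.3/10) + 10^(60.2/10)) = 10·log₁₀(3547000) = 65.5 dB SPL.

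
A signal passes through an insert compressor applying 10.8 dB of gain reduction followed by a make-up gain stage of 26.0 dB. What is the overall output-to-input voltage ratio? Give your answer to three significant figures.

Net gain = (−10.8) + 26.0 = 15.2 dB.
Voltage ratio = 10^(15.2/20) = 5.75.

5.75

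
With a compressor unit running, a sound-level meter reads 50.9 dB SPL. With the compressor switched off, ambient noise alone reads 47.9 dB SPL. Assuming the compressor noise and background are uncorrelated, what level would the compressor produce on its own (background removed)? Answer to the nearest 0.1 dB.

Subtract intensities: L_src = 10·log₁₀(10^(L_total/10) − 10^(L_bg/10)).
L_src = 10·log₁₀(10^(50.9/10) − 10^(47.9/10)) = 10·log₁₀(61370) = 47.9 dB SPL.

47.9 dB SPL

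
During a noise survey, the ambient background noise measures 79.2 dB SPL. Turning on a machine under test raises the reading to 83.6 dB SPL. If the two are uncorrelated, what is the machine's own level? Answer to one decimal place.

Remove the background by subtracting linear intensities:
L_src = 10·log₁₀(10^(83.6/10) − 10^(79.2/10)) = 10·log₁₀(145900000) = 81.6 dB SPL.

81.6 dB SPL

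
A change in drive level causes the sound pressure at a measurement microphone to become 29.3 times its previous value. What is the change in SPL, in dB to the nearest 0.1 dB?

29.3 dB

Sound pressure is an amplitude quantity: ΔL = 20·log₁₀(p₂/p₁).
20·log₁₀(29.3) = 29.3 dB.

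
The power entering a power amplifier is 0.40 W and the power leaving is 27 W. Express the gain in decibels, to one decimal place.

For a power ratio, dB = 10·log₁₀(P₂/P₁).
10·log₁₀(27/0.40) = 10·log₁₀(67.50) = 18.3 dB.

18.3 dB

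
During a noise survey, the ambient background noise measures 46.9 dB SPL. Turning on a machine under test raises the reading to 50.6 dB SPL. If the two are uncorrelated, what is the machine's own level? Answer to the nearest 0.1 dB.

48.2 dB SPL

Remove the background by subtracting linear intensities:
L_src = 10·log₁₀(10^(50.6/10) − 10^(46.9/10)) = 10·log₁₀(65840) = 48.2 dB SPL.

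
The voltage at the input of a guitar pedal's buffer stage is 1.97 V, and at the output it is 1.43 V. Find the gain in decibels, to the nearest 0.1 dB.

Voltage is an amplitude quantity, so gain = 20·log₁₀(V_out/V_in).
20·log₁₀(1.43/1.97) = 20·log₁₀(0.7259) = -2.8 dB.

-2.8 dB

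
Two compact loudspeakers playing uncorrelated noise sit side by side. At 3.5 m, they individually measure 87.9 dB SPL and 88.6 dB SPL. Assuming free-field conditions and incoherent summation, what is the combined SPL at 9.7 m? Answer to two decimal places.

82.42 dB SPL

Combined at 3.5 m: 10·log₁₀(10^(87.9/10)+10^(88.6/10)) = 91.274 dB SPL.
Then apply −20·log₁₀(9.7/3.5) = -8.854 dB → 82.42 dB SPL.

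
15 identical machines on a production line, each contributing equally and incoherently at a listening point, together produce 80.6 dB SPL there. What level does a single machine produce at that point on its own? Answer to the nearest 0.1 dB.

15 equal incoherent sources add 10·log₁₀(15) = 11.76 dB over one source.
L_one = 80.6 − 11.76 = 68.8 dB SPL.

68.8 dB SPL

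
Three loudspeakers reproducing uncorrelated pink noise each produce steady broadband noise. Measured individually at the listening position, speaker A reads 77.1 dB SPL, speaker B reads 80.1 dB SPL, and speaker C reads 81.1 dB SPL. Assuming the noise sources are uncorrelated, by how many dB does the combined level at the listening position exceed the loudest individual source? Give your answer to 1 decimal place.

Add the sources as powers (linear), then convert back to dB:
L_total = 10·log₁₀(10^(77.1/10) + 10^(80.1/10) + 10^(81.1/10)) = 84.51 dB SPL.
Excess over the loudest (81.1 dB): 84.51 − 81.1 = 3.4 dB.

3.4 dB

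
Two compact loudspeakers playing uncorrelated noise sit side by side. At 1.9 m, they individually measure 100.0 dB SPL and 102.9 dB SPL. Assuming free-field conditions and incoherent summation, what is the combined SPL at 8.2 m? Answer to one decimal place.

92.0 dB SPL

Combined at 1.9 m: 10·log₁₀(10^(100.0/10)+10^(102.9/10)) = 104.70 dB SPL.
Then apply −20·log₁₀(8.2/1.9) = -12.70 dB → 92.0 dB SPL.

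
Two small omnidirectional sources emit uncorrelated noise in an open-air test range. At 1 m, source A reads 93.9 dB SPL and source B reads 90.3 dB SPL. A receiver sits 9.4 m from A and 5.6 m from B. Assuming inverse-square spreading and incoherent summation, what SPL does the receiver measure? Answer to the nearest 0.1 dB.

At the listener: L_A = 93.9 − 20·log₁₀(9.4) = 74.44 dB; L_B = 90.3 − 20·log₁₀(5.6) = 75.34 dB.
Combined: 10·log₁₀(10^(74.44/10)+10^(75.34/10)) = 77.9 dB SPL.

77.9 dB SPL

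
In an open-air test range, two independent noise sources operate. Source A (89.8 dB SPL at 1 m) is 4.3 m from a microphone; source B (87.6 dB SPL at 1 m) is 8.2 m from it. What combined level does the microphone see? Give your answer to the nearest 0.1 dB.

77.8 dB SPL

At the listener: L_A = 89.8 − 20·log₁₀(4.3) = 77.13 dB; L_B = 87.6 − 20·log₁₀(8.2) = 69.32 dB.
Combined: 10·log₁₀(10^(77.13/10)+10^(69.32/10)) = 77.8 dB SPL.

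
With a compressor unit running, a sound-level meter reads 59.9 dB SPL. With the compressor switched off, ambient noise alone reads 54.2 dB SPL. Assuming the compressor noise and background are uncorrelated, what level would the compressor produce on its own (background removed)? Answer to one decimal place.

Remove the background by subtracting linear intensities:
L_src = 10·log₁₀(10^(59.9/10) − 10^(54.2/10)) = 10·log₁₀(714200) = 58.5 dB SPL.

58.5 dB SPL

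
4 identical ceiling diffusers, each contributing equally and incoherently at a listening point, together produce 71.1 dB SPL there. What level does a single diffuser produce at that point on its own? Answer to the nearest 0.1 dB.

4 equal incoherent sources add 10·log₁₀(4) = 6.02 dB over one source.
L_one = 71.1 − 6.02 = 65.1 dB SPL.

65.1 dB SPL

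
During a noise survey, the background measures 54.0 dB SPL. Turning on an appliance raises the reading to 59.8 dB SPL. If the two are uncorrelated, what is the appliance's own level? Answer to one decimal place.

Background correction is a power subtraction:
L_src = 10·log₁₀(10^(59.8/10) − 10^(54.0/10)) = 10·log₁₀(703800) = 58.5 dB SPL.

58.5 dB SPL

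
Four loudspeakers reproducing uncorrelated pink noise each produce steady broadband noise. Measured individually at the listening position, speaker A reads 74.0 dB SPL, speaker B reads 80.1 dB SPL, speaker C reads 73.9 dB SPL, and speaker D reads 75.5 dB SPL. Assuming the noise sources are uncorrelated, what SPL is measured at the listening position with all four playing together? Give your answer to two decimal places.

Add the sources as powers (linear), then convert back to dB:
L_total = 10·log₁₀(10^(74.0/10) + 10^(80.1/10) + 10^(73.9/10) + 10^(75.5/10)) = 10·log₁₀(187500000) = 82.73 dB SPL.

82.73 dB SPL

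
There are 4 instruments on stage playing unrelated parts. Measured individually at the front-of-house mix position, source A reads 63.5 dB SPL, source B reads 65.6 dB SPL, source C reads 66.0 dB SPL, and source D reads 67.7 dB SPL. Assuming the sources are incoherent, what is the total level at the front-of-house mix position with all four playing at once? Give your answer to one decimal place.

Add the sources as powers (linear), then convert back to dB:
L_total = 10·log₁₀(10^(63.5/10) + 10^(65.6/10) + 10^(66.0/10) + 10^(67.7/10)) = 10·log₁₀(15740000) = 72.0 dB SPL.

72.0 dB SPL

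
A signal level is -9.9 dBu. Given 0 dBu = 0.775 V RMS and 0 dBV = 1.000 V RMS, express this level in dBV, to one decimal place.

The offset between the scales is 20·log₁₀(0.775/1.000) = −2.214 dB.
So dBV = -9.9 − 2.214 = -12.1 dBV.

-12.1 dBV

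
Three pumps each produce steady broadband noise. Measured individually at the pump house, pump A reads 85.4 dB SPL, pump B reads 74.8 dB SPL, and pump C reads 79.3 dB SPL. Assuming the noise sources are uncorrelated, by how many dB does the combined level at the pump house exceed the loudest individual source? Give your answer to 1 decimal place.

1.2 dB

Incoherent sources sum as intensities:
L_total = 10·log₁₀(10^(85.4/10) + 10^(74.8/10) + 10^(79.3/10)) = 86.65 dB SPL.
Excess over the loudest (85.4 dB): 86.65 − 85.4 = 1.2 dB.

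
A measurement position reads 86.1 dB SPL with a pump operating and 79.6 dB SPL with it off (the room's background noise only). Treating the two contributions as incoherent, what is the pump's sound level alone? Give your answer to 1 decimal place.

85.0 dB SPL

Subtract intensities: L_src = 10·log₁₀(10^(L_total/10) − 10^(L_bg/10)).
L_src = 10·log₁₀(10^(86.1/10) − 10^(79.6/10)) = 10·log₁₀(316200000) = 85.0 dB SPL.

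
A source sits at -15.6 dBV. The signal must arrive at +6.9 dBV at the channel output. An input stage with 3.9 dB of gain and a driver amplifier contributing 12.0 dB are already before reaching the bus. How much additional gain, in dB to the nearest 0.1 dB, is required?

6.6 dB

The required make-up gain is the shortfall in the dB sum.
G = +6.9 − (-15.6) − 3.9 − 12.0 = 6.6 dB.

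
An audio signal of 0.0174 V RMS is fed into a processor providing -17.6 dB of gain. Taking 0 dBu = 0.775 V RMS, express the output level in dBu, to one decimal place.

Input level: 20·log₁₀(0.0174/0.775) = -32.98 dBu.
Output: -32.98 − 17.6 = -50.6 dBu.

-50.6 dBu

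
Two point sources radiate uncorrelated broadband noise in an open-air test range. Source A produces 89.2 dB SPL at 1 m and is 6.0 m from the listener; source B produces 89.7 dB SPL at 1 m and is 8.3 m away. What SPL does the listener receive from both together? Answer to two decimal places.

75.64 dB SPL

At the listener: L_A = 89.2 − 20·log₁₀(6.0) = 73.637 dB; L_B = 89.7 − 20·log₁₀(8.3) = 71.318 dB.
Combined: 10·log₁₀(10^(73.637/10)+10^(71.318/10)) = 75.64 dB SPL.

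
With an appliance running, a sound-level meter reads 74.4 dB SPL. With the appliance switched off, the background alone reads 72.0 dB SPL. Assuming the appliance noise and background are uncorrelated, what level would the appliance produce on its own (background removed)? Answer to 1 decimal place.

Background correction is a power subtraction:
L_src = 10·log₁₀(10^(74.4/10) − 10^(72.0/10)) = 10·log₁₀(11690000) = 70.7 dB SPL.

70.7 dB SPL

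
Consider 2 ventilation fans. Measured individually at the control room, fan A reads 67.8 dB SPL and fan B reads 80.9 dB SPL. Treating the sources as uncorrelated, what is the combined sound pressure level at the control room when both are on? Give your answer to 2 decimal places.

Incoherent sources sum as intensities:
L_total = 10·log₁₀(10^(67.8/10) + 10^(80.9/10)) = 10·log₁₀(129100000) = 81.11 dB SPL.

81.11 dB SPL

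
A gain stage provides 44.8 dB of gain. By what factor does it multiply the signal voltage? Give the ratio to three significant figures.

Voltage ratio = 10^(dB/20).
10^(44.8/20) = 10^(2.240) = 174.

174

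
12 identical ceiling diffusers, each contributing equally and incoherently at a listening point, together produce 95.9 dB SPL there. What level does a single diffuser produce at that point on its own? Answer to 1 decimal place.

12 equal incoherent sources add 10·log₁₀(12) = 10.79 dB over one source.
L_one = 95.9 − 10.79 = 85.1 dB SPL.

85.1 dB SPL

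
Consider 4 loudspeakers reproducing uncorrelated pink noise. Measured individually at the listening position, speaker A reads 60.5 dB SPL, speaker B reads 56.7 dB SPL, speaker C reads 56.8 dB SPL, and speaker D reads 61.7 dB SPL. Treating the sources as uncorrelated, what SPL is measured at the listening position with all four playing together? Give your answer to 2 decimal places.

Incoherent sources sum as intensities:
L_total = 10·log₁₀(10^(60.5/10) + 10^(56.7/10) + 10^(56.8/10) + 10^(61.7/10)) = 10·log₁₀(3547000) = 65.50 dB SPL.

65.50 dB SPL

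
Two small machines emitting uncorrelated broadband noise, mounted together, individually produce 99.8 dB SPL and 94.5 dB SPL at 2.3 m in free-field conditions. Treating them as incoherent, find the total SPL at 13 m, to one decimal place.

Combined at 2.3 m: 10·log₁₀(10^(99.8/10)+10^(94.5/10)) = 100.92 dB SPL.
Then apply −20·log₁₀(13/2.3) = -15.04 dB → 85.9 dB SPL.

85.9 dB SPL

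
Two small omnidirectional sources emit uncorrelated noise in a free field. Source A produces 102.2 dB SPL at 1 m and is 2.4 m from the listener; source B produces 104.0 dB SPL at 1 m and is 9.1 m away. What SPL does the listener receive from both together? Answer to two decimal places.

At the listener: L_A = 102.2 − 20·log₁₀(2.4) = 94.596 dB; L_B = 104.0 − 20·log₁₀(9.1) = 84.819 dB.
Combined: 10·log₁₀(10^(94.596/10)+10^(84.819/10)) = 95.03 dB SPL.

95.03 dB SPL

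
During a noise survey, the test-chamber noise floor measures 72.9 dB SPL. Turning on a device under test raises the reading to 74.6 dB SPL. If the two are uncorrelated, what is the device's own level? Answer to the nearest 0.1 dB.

Remove the background by subtracting linear intensities:
L_src = 10·log₁₀(10^(74.6/10) − 10^(72.9/10)) = 10·log₁₀(9342000) = 69.7 dB SPL.

69.7 dB SPL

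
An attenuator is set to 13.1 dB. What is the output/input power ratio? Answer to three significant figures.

0.0490

Power ratio = 10^(dB/10).
10^(-13.1/10) = 10^(-1.310) = 0.0490.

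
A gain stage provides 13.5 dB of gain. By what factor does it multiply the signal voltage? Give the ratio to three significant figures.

4.73

Voltage ratio = 10^(dB/20).
10^(13.5/20) = 10^(0.6750) = 4.73.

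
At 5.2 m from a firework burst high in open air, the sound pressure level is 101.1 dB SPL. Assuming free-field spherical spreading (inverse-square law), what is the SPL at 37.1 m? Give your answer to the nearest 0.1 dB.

Inverse-square spreading gives ΔL = −20·log₁₀(d₂/d₁).
ΔL = −20·log₁₀(37.1/5.2) = -17.07 dB, so L₂ = 101.1 + (-17.07) = 84.0 dB SPL.

84.0 dB SPL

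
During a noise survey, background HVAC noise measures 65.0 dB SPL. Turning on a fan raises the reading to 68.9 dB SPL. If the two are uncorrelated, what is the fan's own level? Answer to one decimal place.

66.6 dB SPL

Subtract intensities: L_src = 10·log₁₀(10^(L_total/10) − 10^(L_bg/10)).
L_src = 10·log₁₀(10^(68.9/10) − 10^(65.0/10)) = 10·log₁₀(4600000) = 66.6 dB SPL.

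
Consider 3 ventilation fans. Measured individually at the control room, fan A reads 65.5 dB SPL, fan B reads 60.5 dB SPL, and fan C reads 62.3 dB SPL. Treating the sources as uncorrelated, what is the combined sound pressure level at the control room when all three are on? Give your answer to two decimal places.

68.04 dB SPL

Add the sources as powers (linear), then convert back to dB:
L_total = 10·log₁₀(10^(65.5/10) + 10^(60.5/10) + 10^(62.3/10)) = 10·log₁₀(6368000) = 68.04 dB SPL.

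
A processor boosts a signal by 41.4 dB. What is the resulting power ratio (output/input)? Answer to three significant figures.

Power ratio = 10^(dB/10).
10^(41.4/10) = 10^(4.140) = 13800.

13800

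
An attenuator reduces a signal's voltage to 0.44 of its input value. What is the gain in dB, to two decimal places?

-7.13 dB

Voltage ratio → dB uses the 20·log₁₀ form:
20·log₁₀(0.44) = -7.13 dB.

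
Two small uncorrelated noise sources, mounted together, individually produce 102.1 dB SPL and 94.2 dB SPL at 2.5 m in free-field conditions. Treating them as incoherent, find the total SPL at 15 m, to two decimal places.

87.19 dB SPL

Combined at 2.5 m: 10·log₁₀(10^(102.1/10)+10^(94.2/10)) = 102.753 dB SPL.
Then apply −20·log₁₀(15/2.5) = -15.563 dB → 87.19 dB SPL.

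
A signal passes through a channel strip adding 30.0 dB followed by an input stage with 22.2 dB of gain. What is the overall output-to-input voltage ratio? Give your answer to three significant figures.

Net gain = 30.0 + 22.2 = 52.2 dB.
Voltage ratio = 10^(52.2/20) = 407.

407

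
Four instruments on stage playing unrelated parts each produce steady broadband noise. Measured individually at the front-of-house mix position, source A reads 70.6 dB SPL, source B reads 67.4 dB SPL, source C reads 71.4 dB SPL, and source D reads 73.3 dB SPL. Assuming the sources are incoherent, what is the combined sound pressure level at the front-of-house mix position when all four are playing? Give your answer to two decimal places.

77.17 dB SPL

Incoherent sources sum as intensities:
L_total = 10·log₁₀(10^(70.6/10) + 10^(67.4/10) + 10^(71.4/10) + 10^(73.3/10)) = 10·log₁₀(52160000) = 77.17 dB SPL.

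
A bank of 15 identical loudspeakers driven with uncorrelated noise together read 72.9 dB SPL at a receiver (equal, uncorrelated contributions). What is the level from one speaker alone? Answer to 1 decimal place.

61.1 dB SPL

15 equal incoherent sources add 10·log₁₀(15) = 11.76 dB over one source.
L_one = 72.9 − 11.76 = 61.1 dB SPL.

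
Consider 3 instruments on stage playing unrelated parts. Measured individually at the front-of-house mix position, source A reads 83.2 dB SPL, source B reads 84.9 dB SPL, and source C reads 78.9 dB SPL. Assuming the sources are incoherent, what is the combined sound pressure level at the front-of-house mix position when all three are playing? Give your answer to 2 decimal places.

Incoherent sources sum as intensities:
L_total = 10·log₁₀(10^(83.2/10) + 10^(84.9/10) + 10^(78.9/10)) = 10·log₁₀(595600000) = 87.75 dB SPL.

87.75 dB SPL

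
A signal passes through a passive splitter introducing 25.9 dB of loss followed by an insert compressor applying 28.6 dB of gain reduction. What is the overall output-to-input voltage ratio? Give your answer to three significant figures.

0.00188

Net gain = (−25.9) + (−28.6) = -54.5 dB.
Voltage ratio = 10^(-54.5/20) = 0.00188.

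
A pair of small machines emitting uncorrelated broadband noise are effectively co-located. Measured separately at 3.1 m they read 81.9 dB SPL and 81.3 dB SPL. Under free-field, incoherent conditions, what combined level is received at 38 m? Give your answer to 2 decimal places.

62.85 dB SPL

Combined at 3.1 m: 10·log₁₀(10^(81.9/10)+10^(81.3/10)) = 84.621 dB SPL.
Then apply −20·log₁₀(38/3.1) = -21.768 dB → 62.85 dB SPL.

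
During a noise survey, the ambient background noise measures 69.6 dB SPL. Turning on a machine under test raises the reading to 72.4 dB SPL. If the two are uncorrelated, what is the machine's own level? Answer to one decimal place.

69.2 dB SPL

Remove the background by subtracting linear intensities:
L_src = 10·log₁₀(10^(72.4/10) − 10^(69.6/10)) = 10·log₁₀(8258000) = 69.2 dB SPL.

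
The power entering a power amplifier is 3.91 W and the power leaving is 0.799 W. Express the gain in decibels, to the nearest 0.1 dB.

-6.9 dB

For a power ratio, dB = 10·log₁₀(P₂/P₁).
10·log₁₀(0.799/3.91) = 10·log₁₀(0.2043) = -6.9 dB.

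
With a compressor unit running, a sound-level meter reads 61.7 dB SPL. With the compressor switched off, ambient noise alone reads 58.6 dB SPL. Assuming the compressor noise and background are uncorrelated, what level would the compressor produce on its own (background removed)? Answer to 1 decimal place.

58.8 dB SPL

Background correction is a power subtraction:
L_src = 10·log₁₀(10^(61.7/10) − 10^(58.6/10)) = 10·log₁₀(754700) = 58.8 dB SPL.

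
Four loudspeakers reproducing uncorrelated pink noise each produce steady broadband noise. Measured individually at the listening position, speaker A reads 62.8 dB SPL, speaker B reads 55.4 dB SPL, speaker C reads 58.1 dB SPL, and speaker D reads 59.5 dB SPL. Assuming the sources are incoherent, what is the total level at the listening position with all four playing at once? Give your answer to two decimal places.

Add the sources as powers (linear), then convert back to dB:
L_total = 10·log₁₀(10^(62.8/10) + 10^(55.4/10) + 10^(58.1/10) + 10^(59.5/10)) = 10·log₁₀(3789000) = 65.79 dB SPL.

65.79 dB SPL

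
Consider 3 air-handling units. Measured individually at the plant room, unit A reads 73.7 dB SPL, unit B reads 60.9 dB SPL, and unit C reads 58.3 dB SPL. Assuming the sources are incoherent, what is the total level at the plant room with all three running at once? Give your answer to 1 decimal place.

Uncorrelated sources add in intensity (power), not in dB.
L_total = 10·log₁₀(10^(73.7/10) + 10^(60.9/10) + 10^(58.3/10)) = 10·log₁₀(25350000) = 74.0 dB SPL.

74.0 dB SPL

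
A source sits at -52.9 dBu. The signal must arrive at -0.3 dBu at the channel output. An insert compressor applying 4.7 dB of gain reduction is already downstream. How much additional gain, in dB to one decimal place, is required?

The required make-up gain is the shortfall in the dB sum.
G = -0.3 − (-52.9) + 4.7 = 57.3 dB.

57.3 dB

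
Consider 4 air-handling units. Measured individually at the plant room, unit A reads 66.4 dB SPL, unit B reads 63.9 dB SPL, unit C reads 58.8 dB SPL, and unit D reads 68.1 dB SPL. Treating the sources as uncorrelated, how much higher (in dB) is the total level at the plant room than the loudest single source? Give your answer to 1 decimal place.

Uncorrelated sources add in intensity (power), not in dB.
L_total = 10·log₁₀(10^(66.4/10) + 10^(63.9/10) + 10^(58.8/10) + 10^(68.1/10)) = 71.47 dB SPL.
Excess over the loudest (68.1 dB): 71.47 − 68.1 = 3.4 dB.

3.4 dB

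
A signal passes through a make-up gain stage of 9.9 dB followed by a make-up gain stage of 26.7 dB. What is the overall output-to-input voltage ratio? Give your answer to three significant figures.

Net gain = 9.9 + 26.7 = 36.6 dB.
Voltage ratio = 10^(36.6/20) = 67.6.

67.6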